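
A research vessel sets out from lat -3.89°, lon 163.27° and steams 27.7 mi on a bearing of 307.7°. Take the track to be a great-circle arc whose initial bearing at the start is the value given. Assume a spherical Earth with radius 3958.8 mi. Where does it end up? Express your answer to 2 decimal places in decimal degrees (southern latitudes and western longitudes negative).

δ = 27.7/3958.8 = 0.006997 rad (0.4009°).
With φ₁ = -3.89° = -0.067893 rad and θ = 307.7° = 5.370378 rad:
sin φ₂ = sin φ₁ cos δ + cos φ₁ sin δ cos θ = (-0.067841)(0.999976) + (0.997696)(0.006997)(0.611527) = -0.063570
φ₂ = asin(-0.063570) = -0.063613 rad = -3.64°.
Then Δλ = atan2(-0.005523, 0.995663) = -0.005547 rad, from sin θ sin δ cos φ₁ over cos δ − sin φ₁ sin φ₂.
λ₂ = 163.27° + -0.32° = 162.95°.

latitude -3.64°, longitude 162.95°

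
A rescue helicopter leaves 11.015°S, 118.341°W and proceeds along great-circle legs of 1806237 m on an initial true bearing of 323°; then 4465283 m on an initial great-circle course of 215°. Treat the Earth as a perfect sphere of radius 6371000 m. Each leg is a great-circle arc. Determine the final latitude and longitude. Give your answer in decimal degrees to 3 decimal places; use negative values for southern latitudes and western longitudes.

Apply the spherical direct solution leg by leg, carrying full precision between legs.
Leg 1: from (-11.015°, -118.341°), δ = 1806237/6371000 = 0.283509 rad, θ = 323° → φ = 2.054°, λ = -128.039°.
Leg 2: from (2.054°, -128.039°), δ = 4465283/6371000 = 0.700876 rad, θ = 215° → φ = -30.035°, λ = -153.333°.

latitude -30.035°, longitude -153.333°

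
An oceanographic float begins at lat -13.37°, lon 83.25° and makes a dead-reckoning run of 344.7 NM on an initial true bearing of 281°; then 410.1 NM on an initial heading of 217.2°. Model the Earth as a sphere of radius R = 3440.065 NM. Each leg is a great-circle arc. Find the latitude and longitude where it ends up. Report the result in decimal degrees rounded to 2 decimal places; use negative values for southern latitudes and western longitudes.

latitude -17.61°, longitude 73.16°

Apply the spherical direct solution leg by leg, carrying full precision between legs.
Leg 1: from (-13.37°, 83.25°), δ = 344.7/3440.065 = 0.100202 rad, θ = 281° → φ = -12.21°, λ = 77.48°.
Leg 2: from (-12.21°, 77.48°), δ = 410.1/3440.065 = 0.119213 rad, θ = 217.2° → φ = -17.61°, λ = 73.16°.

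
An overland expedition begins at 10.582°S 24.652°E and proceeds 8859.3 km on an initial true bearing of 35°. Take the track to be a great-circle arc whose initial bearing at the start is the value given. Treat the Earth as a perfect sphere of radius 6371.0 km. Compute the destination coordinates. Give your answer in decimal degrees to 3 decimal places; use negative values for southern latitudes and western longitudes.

latitude 49.399°, longitude 84.773°

Angular distance δ = d/R = 8859.3 / 6371 = 1.390567 rad.
Converting: φ₁ = -0.184691 rad, θ = 0.610865 rad.
Applying the spherical law of cosines for sides, sin φ₂ = sin φ₁ cos δ + cos φ₁ sin δ cos θ = 0.759259, so φ₂ = 49.399°.
Then Δλ = atan2(0.554689, 0.318688) = 1.049312 rad, from sin θ sin δ cos φ₁ over cos δ − sin φ₁ sin φ₂.
λ₂ = 24.652° + 60.121° = 84.773°.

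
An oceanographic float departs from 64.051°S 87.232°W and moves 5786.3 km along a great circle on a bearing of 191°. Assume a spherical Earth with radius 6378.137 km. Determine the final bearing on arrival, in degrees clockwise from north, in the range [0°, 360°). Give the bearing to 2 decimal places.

The arc subtends δ = 5786.3/6378.137 = 0.907208 rad at the centre.
With φ₁ = -64.051° = -1.117901 rad and θ = 191° = 3.333579 rad:
sin φ₂ = sin φ₁ cos δ + cos φ₁ sin δ cos θ = (-0.899184)(0.615947) + (0.437571)(0.787787)(-0.981627) = -0.892229
φ₂ = asin(-0.892229) = -1.102258 rad = -63.155°.
Then Δλ = atan2(-0.065774, -0.186331) = -2.802250 rad, from sin θ sin δ cos φ₁ over cos δ − sin φ₁ sin φ₂.
λ₂ = -87.232° + -160.557° = -247.789°, normalized to (−180°, 180°] → 112.211°.
The forward bearing on arrival equals the back-azimuth from the destination plus 180°.
Back-azimuth from P₂ (-63.15°, 112.21°) to P₁ (-64.05°, -87.23°), with Δλ' = λ₁ − λ₂ = -199.44°: atan2( sin Δλ' cos φ₁ , cos φ₂ sin φ₁ − sin φ₂ cos φ₁ cos Δλ' ) = 169.35°.
Final bearing = (169.35° + 180°) mod 360° = 349.35°.

final bearing 349.35°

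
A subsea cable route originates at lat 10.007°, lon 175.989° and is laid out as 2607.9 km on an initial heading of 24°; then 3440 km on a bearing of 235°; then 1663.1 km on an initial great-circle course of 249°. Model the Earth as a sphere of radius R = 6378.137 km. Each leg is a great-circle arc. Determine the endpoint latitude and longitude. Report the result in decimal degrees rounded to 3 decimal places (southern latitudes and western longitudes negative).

Apply the spherical direct solution leg by leg, carrying full precision between legs.
Leg 1: from (10.007°, 175.989°), δ = 2607.9/6378.137 = 0.408881 rad, θ = 24° → φ = 31.140°, λ = -173.120°.
Leg 2: from (31.140°, -173.120°), δ = 3440/6378.137 = 0.539342 rad, θ = 235° → φ = 11.046°, λ = 161.499°.
Leg 3: from (11.046°, 161.499°), δ = 1663.1/6378.137 = 0.260750 rad, θ = 249° → φ = 5.419°, λ = 147.508°.

latitude 5.419°, longitude 147.508°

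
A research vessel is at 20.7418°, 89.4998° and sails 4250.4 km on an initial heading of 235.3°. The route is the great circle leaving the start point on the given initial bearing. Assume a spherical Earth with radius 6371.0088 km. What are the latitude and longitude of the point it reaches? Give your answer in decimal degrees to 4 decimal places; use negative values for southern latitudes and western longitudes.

Angular distance δ = d/R = 4250.4 / 6371.0088 = 0.667147 rad.
Start latitude φ₁ = 0.362013 rad; initial bearing θ = 4.106760 rad.
Applying the spherical law of cosines for sides, sin φ₂ = sin φ₁ cos δ + cos φ₁ sin δ cos θ = -0.051188, so φ₂ = -2.9341°.
Then Δλ = atan2(-0.475729, 0.803719) = -0.534449 rad, from sin θ sin δ cos φ₁ over cos δ − sin φ₁ sin φ₂.
λ₂ = 89.4998° + -30.6217° = 58.8781°.

latitude -2.9341°, longitude 58.8781°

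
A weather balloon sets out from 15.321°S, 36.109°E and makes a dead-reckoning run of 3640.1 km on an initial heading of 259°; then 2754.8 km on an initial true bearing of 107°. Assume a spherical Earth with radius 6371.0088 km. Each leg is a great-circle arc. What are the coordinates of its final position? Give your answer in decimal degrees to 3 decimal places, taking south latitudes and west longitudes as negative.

Apply the spherical direct solution leg by leg, carrying full precision between legs.
Leg 1: from (-15.321°, 36.109°), δ = 3640.1/6371.0088 = 0.571354 rad, θ = 259° → φ = -18.770°, λ = 2.008°.
Leg 2: from (-18.770°, 2.008°), δ = 2754.8/6371.0088 = 0.432396 rad, θ = 107° → φ = -24.089°, λ = 28.046°.

latitude -24.089°, longitude 28.046°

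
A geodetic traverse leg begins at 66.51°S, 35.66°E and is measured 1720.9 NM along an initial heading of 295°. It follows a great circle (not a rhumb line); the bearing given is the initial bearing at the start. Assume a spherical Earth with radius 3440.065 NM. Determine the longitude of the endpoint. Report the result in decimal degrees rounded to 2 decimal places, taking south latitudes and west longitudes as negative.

longitude -3.40°

The arc subtends δ = 1720.9/3440.065 = 0.500252 rad at the centre.
Converting: φ₁ = -1.160818 rad, θ = 5.148721 rad.
Destination latitude: φ₂ = arcsin( sin φ₁ cos δ + cos φ₁ sin δ cos θ ) = arcsin(-0.723949) = -46.38°.
For the longitude increment, Δλ = atan2( sin θ sin δ cos φ₁, cos δ − sin φ₁ sin φ₂ ) = atan2(-0.173270, 0.213506) = -39.06°.
λ₂ = 35.66° + -39.06° = -3.40°.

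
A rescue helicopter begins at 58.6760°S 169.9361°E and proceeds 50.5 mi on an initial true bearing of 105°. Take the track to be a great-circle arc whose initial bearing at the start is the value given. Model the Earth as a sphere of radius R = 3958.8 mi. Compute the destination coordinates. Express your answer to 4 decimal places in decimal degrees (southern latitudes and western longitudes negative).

The arc subtends δ = 50.5/3958.8 = 0.012756 rad at the centre.
Converting: φ₁ = -1.024089 rad, θ = 1.832596 rad.
Applying the spherical law of cosines for sides, sin φ₂ = sin φ₁ cos δ + cos φ₁ sin δ cos θ = -0.855888, so φ₂ = -58.8580°.
Then Δλ = atan2(0.006406, 0.268784) = 0.023827 rad, from sin θ sin δ cos φ₁ over cos δ − sin φ₁ sin φ₂.
Hence λ₂ = 169.9361° + 1.3652° = 171.3013°.

latitude -58.8580°, longitude 171.3013°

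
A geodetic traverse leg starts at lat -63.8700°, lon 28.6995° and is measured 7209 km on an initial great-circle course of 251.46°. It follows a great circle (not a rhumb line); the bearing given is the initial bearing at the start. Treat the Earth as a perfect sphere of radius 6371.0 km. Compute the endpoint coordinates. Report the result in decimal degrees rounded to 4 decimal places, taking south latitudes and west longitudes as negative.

latitude -30.5673°, longitude -66.0354°

δ = 7209/6371 = 1.131534 rad (64.8321°).
Start latitude φ₁ = -1.114742 rad; initial bearing θ = 4.388805 rad.
Destination latitude: φ₂ = arcsin( sin φ₁ cos δ + cos φ₁ sin δ cos θ ) = arcsin(-0.508550) = -30.5673°.
Δλ = atan2( sin θ sin δ cos φ₁ , cos δ − sin φ₁ sin φ₂ ) = atan2(-0.377913, -0.031302) = -1.653436 rad = -94.7349°.
Hence λ₂ = 28.6995° + -94.7349° = -66.0354°.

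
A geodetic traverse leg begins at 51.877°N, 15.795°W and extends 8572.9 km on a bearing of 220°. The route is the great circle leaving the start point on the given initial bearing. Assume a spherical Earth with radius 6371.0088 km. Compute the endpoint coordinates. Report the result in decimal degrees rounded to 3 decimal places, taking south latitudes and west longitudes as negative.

latitude -16.578°, longitude -56.619°

δ = 8572.9/6371.0088 = 1.345611 rad (77.0978°).
With φ₁ = 51.877° = 0.905424 rad and θ = 220° = 3.839724 rad:
Destination latitude: φ₂ = arcsin( sin φ₁ cos δ + cos φ₁ sin δ cos θ ) = arcsin(-0.285322) = -16.578°.
For the longitude increment, Δλ = atan2( sin θ sin δ cos φ₁, cos δ − sin φ₁ sin φ₂ ) = atan2(-0.386807, 0.447746) = -40.824°.
λ₂ = λ₁ + Δλ = -56.619°.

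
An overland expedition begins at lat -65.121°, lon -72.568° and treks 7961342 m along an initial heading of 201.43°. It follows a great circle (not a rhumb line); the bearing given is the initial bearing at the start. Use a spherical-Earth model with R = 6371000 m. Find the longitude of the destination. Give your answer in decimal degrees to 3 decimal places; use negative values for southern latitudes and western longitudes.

Angular distance δ = d/R = 7961342 / 6371000 = 1.249622 rad.
Start latitude φ₁ = -1.136576 rad; initial bearing θ = 3.515617 rad.
sin φ₂ = sin φ₁ cos δ + cos φ₁ sin δ cos θ = (-0.907198)(0.315681) + (0.420703)(0.948865)(-0.930865) = -0.657978
φ₂ = asin(-0.657978) = -0.718130 rad = -41.146°.
For the longitude increment, Δλ = atan2( sin θ sin δ cos φ₁, cos δ − sin φ₁ sin φ₂ ) = atan2(-0.145850, -0.281235) = -152.589°.
λ₂ = -72.568° + -152.589° = -225.157°, normalized to (−180°, 180°] → 134.843°.

longitude 134.843°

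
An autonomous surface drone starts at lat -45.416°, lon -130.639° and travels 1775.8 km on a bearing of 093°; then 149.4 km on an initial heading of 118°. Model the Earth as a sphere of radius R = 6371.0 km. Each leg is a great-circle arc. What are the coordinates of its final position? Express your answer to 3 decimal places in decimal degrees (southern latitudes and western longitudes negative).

Apply the spherical direct solution leg by leg, carrying full precision between legs.
Leg 1: from (-45.416°, -130.639°), δ = 1775.8/6371 = 0.278732 rad, θ = 93° → φ = -44.015°, λ = -108.178°.
Leg 2: from (-44.015°, -108.178°), δ = 149.4/6371 = 0.023450 rad, θ = 118° → φ = -44.633°, λ = -106.511°.

latitude -44.633°, longitude -106.511°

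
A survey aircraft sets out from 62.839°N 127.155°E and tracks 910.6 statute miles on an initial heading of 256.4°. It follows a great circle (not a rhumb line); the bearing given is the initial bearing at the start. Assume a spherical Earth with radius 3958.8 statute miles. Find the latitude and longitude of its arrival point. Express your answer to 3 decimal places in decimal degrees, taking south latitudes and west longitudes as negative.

latitude 57.333°, longitude 102.915°

Angular distance δ = d/R = 910.6 / 3958.8 = 0.230019 rad.
Start latitude φ₁ = 1.096747 rad; initial bearing θ = 4.475024 rad.
sin φ₂ = sin φ₁ cos δ + cos φ₁ sin δ cos θ = (0.889727)(0.973662) + (0.456492)(0.227996)(-0.235142) = 0.841820
φ₂ = asin(0.841820) = 1.000647 rad = 57.333°.
Then Δλ = atan2(-0.101160, 0.224671) = -0.423069 rad, from sin θ sin δ cos φ₁ over cos δ − sin φ₁ sin φ₂.
λ₂ = λ₁ + Δλ = 102.915°.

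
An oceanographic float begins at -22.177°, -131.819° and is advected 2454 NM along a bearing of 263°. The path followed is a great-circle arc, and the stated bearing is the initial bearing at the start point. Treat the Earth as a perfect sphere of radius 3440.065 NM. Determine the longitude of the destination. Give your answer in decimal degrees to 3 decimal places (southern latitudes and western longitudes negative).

Angular distance δ = d/R = 2454 / 3440.065 = 0.713359 rad.
Converting: φ₁ = -0.387062 rad, θ = 4.590216 rad.
Applying the spherical law of cosines for sides, sin φ₂ = sin φ₁ cos δ + cos φ₁ sin δ cos θ = -0.359279, so φ₂ = -21.056°.
Then Δλ = atan2(-0.601451, 0.620552) = -0.769769 rad, from sin θ sin δ cos φ₁ over cos δ − sin φ₁ sin φ₂.
Hence λ₂ = -131.819° + -44.105° = -175.924°.

longitude -175.924°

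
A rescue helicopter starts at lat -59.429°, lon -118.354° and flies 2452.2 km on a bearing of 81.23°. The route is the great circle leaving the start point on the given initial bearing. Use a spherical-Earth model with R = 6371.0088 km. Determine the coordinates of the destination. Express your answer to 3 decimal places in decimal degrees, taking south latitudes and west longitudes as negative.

The arc subtends δ = 2452.2/6371.0088 = 0.384900 rad at the centre.
Start latitude φ₁ = -1.037232 rad; initial bearing θ = 1.417731 rad.
Destination latitude: φ₂ = arcsin( sin φ₁ cos δ + cos φ₁ sin δ cos θ ) = arcsin(-0.768889) = -50.254°.
For the longitude increment, Δλ = atan2( sin θ sin δ cos φ₁, cos δ − sin φ₁ sin φ₂ ) = atan2(0.188732, 0.264823) = 35.476°.
λ₂ = -118.354° + 35.476° = -82.878°.

latitude -50.254°, longitude -82.878°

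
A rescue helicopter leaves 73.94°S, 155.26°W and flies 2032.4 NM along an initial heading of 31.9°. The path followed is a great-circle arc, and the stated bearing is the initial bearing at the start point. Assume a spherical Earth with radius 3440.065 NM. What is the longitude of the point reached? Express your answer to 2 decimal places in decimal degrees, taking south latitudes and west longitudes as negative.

Angular distance δ = d/R = 2032.4 / 3440.065 = 0.590803 rad.
With φ₁ = -73.94° = -1.290496 rad and θ = 31.9° = 0.556760 rad:
Applying the spherical law of cosines for sides, sin φ₂ = sin φ₁ cos δ + cos φ₁ sin δ cos θ = -0.667257, so φ₂ = -41.86°.
Then Δλ = atan2(0.081431, 0.189279) = 0.406284 rad, from sin θ sin δ cos φ₁ over cos δ − sin φ₁ sin φ₂.
λ₂ = λ₁ + Δλ = -131.98°.

longitude -131.98°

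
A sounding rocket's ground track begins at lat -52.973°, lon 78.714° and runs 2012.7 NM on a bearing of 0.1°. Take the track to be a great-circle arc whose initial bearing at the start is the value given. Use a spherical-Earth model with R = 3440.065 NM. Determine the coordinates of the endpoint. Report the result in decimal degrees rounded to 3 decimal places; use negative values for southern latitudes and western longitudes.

latitude -19.451°, longitude 78.773°

δ = 2012.7/3440.065 = 0.585076 rad (33.5224°).
With φ₁ = -52.973° = -0.924553 rad and θ = 0.1° = 0.001745 rad:
Applying the spherical law of cosines for sides, sin φ₂ = sin φ₁ cos δ + cos φ₁ sin δ cos θ = -0.332995, so φ₂ = -19.451°.
Then Δλ = atan2(0.000580, 0.567823) = 0.001022 rad, from sin θ sin δ cos φ₁ over cos δ − sin φ₁ sin φ₂.
λ₂ = λ₁ + Δλ = 78.773°.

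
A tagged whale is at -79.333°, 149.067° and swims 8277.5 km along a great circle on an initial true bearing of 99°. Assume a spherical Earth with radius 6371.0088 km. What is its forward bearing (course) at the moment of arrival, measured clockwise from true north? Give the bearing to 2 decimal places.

final bearing 11.02°

δ = 8277.5/6371.0088 = 1.299245 rad (74.4412°).
Start latitude φ₁ = -1.384622 rad; initial bearing θ = 1.727876 rad.
sin φ₂ = sin φ₁ cos δ + cos φ₁ sin δ cos θ = (-0.982720)(0.268226) + (0.185101)(0.963356)(-0.156434) = -0.291486
φ₂ = asin(-0.291486) = -0.295780 rad = -16.947°.
Δλ = atan2( sin θ sin δ cos φ₁ , cos δ − sin φ₁ sin φ₂ ) = atan2(0.176122, -0.018223) = 1.673897 rad = 95.907°.
λ₂ = 149.067° + 95.907° = 244.974°, normalized to (−180°, 180°] → -115.026°.
The forward bearing on arrival equals the back-azimuth from the destination plus 180°.
Back-azimuth from P₂ (-16.95°, -115.03°) to P₁ (-79.33°, 149.07°), with Δλ' = λ₁ − λ₂ = 264.09°: atan2( sin Δλ' cos φ₁ , cos φ₂ sin φ₁ − sin φ₂ cos φ₁ cos Δλ' ) = 191.02°.
Final bearing = (191.02° + 180°) mod 360° = 11.02°.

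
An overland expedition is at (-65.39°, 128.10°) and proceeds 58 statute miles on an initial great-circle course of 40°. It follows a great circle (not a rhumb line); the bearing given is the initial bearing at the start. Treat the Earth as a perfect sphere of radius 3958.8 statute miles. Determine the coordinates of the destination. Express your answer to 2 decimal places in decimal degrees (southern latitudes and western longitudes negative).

The arc subtends δ = 58/3958.8 = 0.014651 rad at the centre.
With φ₁ = -65.39° = -1.141271 rad and θ = 40° = 0.698132 rad:
Applying the spherical law of cosines for sides, sin φ₂ = sin φ₁ cos δ + cos φ₁ sin δ cos θ = -0.904392, so φ₂ = -64.74°.
For the longitude increment, Δλ = atan2( sin θ sin δ cos φ₁, cos δ − sin φ₁ sin φ₂ ) = atan2(0.003922, 0.177652) = 1.26°.
λ₂ = 128.10° + 1.26° = 129.36°.

latitude -64.74°, longitude 129.36°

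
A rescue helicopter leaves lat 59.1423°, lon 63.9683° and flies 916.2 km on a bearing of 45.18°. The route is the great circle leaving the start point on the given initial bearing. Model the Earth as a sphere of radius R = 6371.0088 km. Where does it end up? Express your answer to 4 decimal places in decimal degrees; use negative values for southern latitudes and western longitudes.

latitude 64.3421°, longitude 77.5464°

The arc subtends δ = 916.2/6371.0088 = 0.143808 rad at the centre.
With φ₁ = 59.1423° = 1.032228 rad and θ = 45.18° = 0.788540 rad:
Applying the spherical law of cosines for sides, sin φ₂ = sin φ₁ cos δ + cos φ₁ sin δ cos θ = 0.901396, so φ₂ = 64.3421°.
Δλ = atan2( sin θ sin δ cos φ₁ , cos δ − sin φ₁ sin φ₂ ) = atan2(0.052140, 0.215880) = 0.236983 rad = 13.5781°.
λ₂ = 63.9683° + 13.5781° = 77.5464°.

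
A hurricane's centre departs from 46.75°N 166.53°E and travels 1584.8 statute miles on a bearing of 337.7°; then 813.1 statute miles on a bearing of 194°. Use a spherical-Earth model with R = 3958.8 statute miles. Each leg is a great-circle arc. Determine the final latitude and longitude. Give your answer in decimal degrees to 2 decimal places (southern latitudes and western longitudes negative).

Apply the spherical direct solution leg by leg, carrying full precision between legs.
Leg 1: from (46.75°, 166.53°), δ = 1584.8/3958.8 = 0.400323 rad, θ = 337.7° → φ = 66.61°, λ = 144.66°.
Leg 2: from (66.61°, 144.66°), δ = 813.1/3958.8 = 0.205391 rad, θ = 194° → φ = 55.08°, λ = 139.71°.

latitude 55.08°, longitude 139.71°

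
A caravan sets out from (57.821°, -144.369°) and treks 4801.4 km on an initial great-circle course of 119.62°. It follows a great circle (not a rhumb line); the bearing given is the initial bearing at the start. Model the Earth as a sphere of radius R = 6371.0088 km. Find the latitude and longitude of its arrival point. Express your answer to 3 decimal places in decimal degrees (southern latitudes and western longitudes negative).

δ = 4801.4/6371.0088 = 0.753633 rad (43.1800°).
Start latitude φ₁ = 1.009167 rad; initial bearing θ = 2.087763 rad.
sin φ₂ = sin φ₁ cos δ + cos φ₁ sin δ cos θ = (0.846388)(0.729208) + (0.532566)(0.684292)(-0.494245) = 0.437075
φ₂ = asin(0.437075) = 0.452344 rad = 25.917°.
For the longitude increment, Δλ = atan2( sin θ sin δ cos φ₁, cos δ − sin φ₁ sin φ₂ ) = atan2(0.316808, 0.359273) = 41.406°.
λ₂ = -144.369° + 41.406° = -102.963°.

latitude 25.917°, longitude -102.963°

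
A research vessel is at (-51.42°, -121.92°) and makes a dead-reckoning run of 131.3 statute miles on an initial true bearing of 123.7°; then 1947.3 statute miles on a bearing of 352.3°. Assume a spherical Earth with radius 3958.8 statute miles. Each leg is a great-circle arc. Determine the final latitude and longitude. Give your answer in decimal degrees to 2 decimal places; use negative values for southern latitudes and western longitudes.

Apply the spherical direct solution leg by leg, carrying full precision between legs.
Leg 1: from (-51.42°, -121.92°), δ = 131.3/3958.8 = 0.033167 rad, θ = 123.7° → φ = -52.45°, λ = -119.33°.
Leg 2: from (-52.45°, -119.33°), δ = 1947.3/3958.8 = 0.491891 rad, θ = 352.3° → φ = -24.43°, λ = -123.31°.

latitude -24.43°, longitude -123.31°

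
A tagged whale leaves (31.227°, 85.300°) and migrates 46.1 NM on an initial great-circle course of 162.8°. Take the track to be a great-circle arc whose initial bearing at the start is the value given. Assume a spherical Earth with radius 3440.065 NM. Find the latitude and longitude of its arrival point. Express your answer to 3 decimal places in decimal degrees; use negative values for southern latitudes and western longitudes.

latitude 30.493°, longitude 85.563°

Angular distance δ = d/R = 46.1 / 3440.065 = 0.013401 rad.
With φ₁ = 31.227° = 0.545014 rad and θ = 162.8° = 2.841396 rad:
sin φ₂ = sin φ₁ cos δ + cos φ₁ sin δ cos θ = (0.518430)(0.999910) + (0.855120)(0.013401)(-0.955278) = 0.507437
φ₂ = asin(0.507437) = 0.532208 rad = 30.493°.
Δλ = atan2( sin θ sin δ cos φ₁ , cos δ − sin φ₁ sin φ₂ ) = atan2(0.003389, 0.736840) = 0.004599 rad = 0.263°.
λ₂ = 85.300° + 0.263° = 85.563°.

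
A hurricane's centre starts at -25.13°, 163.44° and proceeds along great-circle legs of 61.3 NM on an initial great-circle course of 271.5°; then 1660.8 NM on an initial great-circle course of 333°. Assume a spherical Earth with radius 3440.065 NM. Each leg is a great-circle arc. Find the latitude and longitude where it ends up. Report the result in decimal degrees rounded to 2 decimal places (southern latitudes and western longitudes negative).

latitude -0.06°, longitude 150.15°

Apply the spherical direct solution leg by leg, carrying full precision between legs.
Leg 1: from (-25.13°, 163.44°), δ = 61.3/3440.065 = 0.017819 rad, θ = 271.5° → φ = -25.10°, λ = 162.31°.
Leg 2: from (-25.10°, 162.31°), δ = 1660.8/3440.065 = 0.482782 rad, θ = 333° → φ = -0.06°, λ = 150.15°.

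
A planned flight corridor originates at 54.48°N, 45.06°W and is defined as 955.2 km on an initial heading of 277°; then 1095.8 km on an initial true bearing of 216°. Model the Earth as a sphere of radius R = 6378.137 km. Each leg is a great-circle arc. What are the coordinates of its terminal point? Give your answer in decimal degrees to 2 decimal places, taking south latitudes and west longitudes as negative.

latitude 46.33°, longitude -68.25°

Apply the spherical direct solution leg by leg, carrying full precision between legs.
Leg 1: from (54.48°, -45.06°), δ = 955.2/6378.137 = 0.149762 rad, θ = 277° → φ = 54.62°, λ = -59.88°.
Leg 2: from (54.62°, -59.88°), δ = 1095.8/6378.137 = 0.171806 rad, θ = 216° → φ = 46.33°, λ = -68.25°.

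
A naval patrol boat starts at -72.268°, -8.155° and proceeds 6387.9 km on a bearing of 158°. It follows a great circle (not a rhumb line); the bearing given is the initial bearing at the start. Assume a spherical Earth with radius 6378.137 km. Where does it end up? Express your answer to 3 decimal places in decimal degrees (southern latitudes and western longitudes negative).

latitude -48.700°, longitude 143.285°

Central angle δ = d/R = 1.001531 rad.
With φ₁ = -72.268° = -1.261315 rad and θ = 158° = 2.757620 rad:
Applying the spherical law of cosines for sides, sin φ₂ = sin φ₁ cos δ + cos φ₁ sin δ cos θ = -0.751260, so φ₂ = -48.700°.
Δλ = atan2( sin θ sin δ cos φ₁ , cos δ − sin φ₁ sin φ₂ ) = atan2(0.096099, -0.176555) = 2.643135 rad = 151.440°.
Hence λ₂ = -8.155° + 151.440° = 143.285°.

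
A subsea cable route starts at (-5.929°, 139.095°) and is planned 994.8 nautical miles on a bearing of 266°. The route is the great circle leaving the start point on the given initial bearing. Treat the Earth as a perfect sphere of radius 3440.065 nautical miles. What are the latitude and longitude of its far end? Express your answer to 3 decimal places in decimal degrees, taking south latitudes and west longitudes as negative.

latitude -6.822°, longitude 122.446°

Central angle δ = d/R = 0.289181 rad.
Converting: φ₁ = -0.103481 rad, θ = 4.642576 rad.
sin φ₂ = sin φ₁ cos δ + cos φ₁ sin δ cos θ = (-0.103296)(0.958478) + (0.994651)(0.285167)(-0.069756) = -0.118793
φ₂ = asin(-0.118793) = -0.119074 rad = -6.822°.
Then Δλ = atan2(-0.282951, 0.946207) = -0.290573 rad, from sin θ sin δ cos φ₁ over cos δ − sin φ₁ sin φ₂.
Hence λ₂ = 139.095° + -16.649° = 122.446°.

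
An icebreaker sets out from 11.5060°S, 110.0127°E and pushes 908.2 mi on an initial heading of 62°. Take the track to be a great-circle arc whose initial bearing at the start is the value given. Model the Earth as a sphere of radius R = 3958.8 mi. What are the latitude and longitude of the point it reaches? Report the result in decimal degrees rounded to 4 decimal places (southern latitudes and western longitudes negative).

The arc subtends δ = 908.2/3958.8 = 0.229413 rad at the centre.
With φ₁ = -11.5060° = -0.200818 rad and θ = 62° = 1.082104 rad:
sin φ₂ = sin φ₁ cos δ + cos φ₁ sin δ cos θ = (-0.199471)(0.973800) + (0.979904)(0.227406)(0.469472) = -0.089629
φ₂ = asin(-0.089629) = -0.089750 rad = -5.1423°.
Δλ = atan2( sin θ sin δ cos φ₁ , cos δ − sin φ₁ sin φ₂ ) = atan2(0.196752, 0.955922) = 0.202990 rad = 11.6305°.
λ₂ = λ₁ + Δλ = 121.6432°.

latitude -5.1423°, longitude 121.6432°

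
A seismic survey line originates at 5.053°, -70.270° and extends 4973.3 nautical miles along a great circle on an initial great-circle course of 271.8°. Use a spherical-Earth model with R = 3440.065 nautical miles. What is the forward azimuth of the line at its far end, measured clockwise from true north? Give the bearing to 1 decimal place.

final bearing 265.2°

The arc subtends δ = 4973.3/3440.065 = 1.445699 rad at the centre.
With φ₁ = 5.053° = 0.088191 rad and θ = 271.8° = 4.743805 rad:
Destination latitude: φ₂ = arcsin( sin φ₁ cos δ + cos φ₁ sin δ cos θ ) = arcsin(0.042034) = 2.409°.
Δλ = atan2( sin θ sin δ cos φ₁ , cos δ − sin φ₁ sin φ₂ ) = atan2(-0.987842, 0.121069) = -1.448846 rad = -83.013°.
Hence λ₂ = -70.270° + -83.013° = -153.283°.
The forward bearing on arrival equals the back-azimuth from the destination plus 180°.
Back-azimuth from P₂ (2.4°, -153.3°) to P₁ (5.1°, -70.3°), with Δλ' = λ₁ − λ₂ = 83.0°: atan2( sin Δλ' cos φ₁ , cos φ₂ sin φ₁ − sin φ₂ cos φ₁ cos Δλ' ) = 85.2°.
Final bearing = (85.2° + 180°) mod 360° = 265.2°.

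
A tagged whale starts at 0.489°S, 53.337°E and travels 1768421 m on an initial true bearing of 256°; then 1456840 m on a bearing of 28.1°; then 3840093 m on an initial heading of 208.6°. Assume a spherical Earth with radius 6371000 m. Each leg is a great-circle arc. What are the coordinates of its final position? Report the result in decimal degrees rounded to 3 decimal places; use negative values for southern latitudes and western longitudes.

Apply the spherical direct solution leg by leg, carrying full precision between legs.
Leg 1: from (-0.489°, 53.337°), δ = 1768421/6371000 = 0.277574 rad, θ = 256° → φ = -4.272°, λ = 37.874°.
Leg 2: from (-4.272°, 37.874°), δ = 1456840/6371000 = 0.228667 rad, θ = 28.1° → φ = 7.287°, λ = 44.053°.
Leg 3: from (7.287°, 44.053°), δ = 3840093/6371000 = 0.602746 rad, θ = 208.6° → φ = -22.906°, λ = 26.919°.

latitude -22.906°, longitude 26.919°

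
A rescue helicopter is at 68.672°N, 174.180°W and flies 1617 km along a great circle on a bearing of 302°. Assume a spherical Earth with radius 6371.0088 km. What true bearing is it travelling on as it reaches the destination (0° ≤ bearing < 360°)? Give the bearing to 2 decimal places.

Central angle δ = d/R = 0.253806 rad.
Converting: φ₁ = 1.198553 rad, θ = 5.270894 rad.
Destination latitude: φ₂ = arcsin( sin φ₁ cos δ + cos φ₁ sin δ cos θ ) = arcsin(0.950065) = 71.817°.
Then Δλ = atan2(-0.077446, 0.082965) = -0.751008 rad, from sin θ sin δ cos φ₁ over cos δ − sin φ₁ sin φ₂.
λ₂ = -174.180° + -43.030° = -217.210°, normalized to (−180°, 180°] → 142.790°.
The forward bearing on arrival equals the back-azimuth from the destination plus 180°.
Back-azimuth from P₂ (71.82°, 142.79°) to P₁ (68.67°, -174.18°), with Δλ' = λ₁ − λ₂ = -316.97°: atan2( sin Δλ' cos φ₁ , cos φ₂ sin φ₁ − sin φ₂ cos φ₁ cos Δλ' ) = 81.28°.
Final bearing = (81.28° + 180°) mod 360° = 261.28°.

final bearing 261.28°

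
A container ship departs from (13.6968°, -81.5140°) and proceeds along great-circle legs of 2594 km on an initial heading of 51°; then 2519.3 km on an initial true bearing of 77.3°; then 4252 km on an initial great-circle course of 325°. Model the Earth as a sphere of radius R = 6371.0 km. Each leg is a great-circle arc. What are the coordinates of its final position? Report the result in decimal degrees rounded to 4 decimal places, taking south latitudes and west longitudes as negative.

Apply the spherical direct solution leg by leg, carrying full precision between legs.
Leg 1: from (13.6968°, -81.5140°), δ = 2594/6371 = 0.407157 rad, θ = 51° → φ = 27.3582°, λ = -61.2402°.
Leg 2: from (27.3582°, -61.2402°), δ = 2519.3/6371 = 0.395432 rad, θ = 77.3° → φ = 29.9538°, λ = -35.5366°.
Leg 3: from (29.9538°, -35.5366°), δ = 4252/6371 = 0.667399 rad, θ = 325° → φ = 56.2487°, λ = -75.2527°.

latitude 56.2487°, longitude -75.2527°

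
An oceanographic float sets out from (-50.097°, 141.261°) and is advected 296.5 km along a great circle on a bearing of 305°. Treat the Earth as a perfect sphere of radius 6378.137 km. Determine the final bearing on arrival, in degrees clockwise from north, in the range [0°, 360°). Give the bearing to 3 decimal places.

final bearing 307.499°

Central angle δ = d/R = 0.046487 rad.
Converting: φ₁ = -0.874358 rad, θ = 5.323254 rad.
sin φ₂ = sin φ₁ cos δ + cos φ₁ sin δ cos θ = (-0.767132)(0.998920) + (0.641490)(0.046470)(0.573576) = -0.749204
φ₂ = asin(-0.749204) = -0.846860 rad = -48.522°.
Then Δλ = atan2(-0.024419, 0.424181) = -0.057504 rad, from sin θ sin δ cos φ₁ over cos δ − sin φ₁ sin φ₂.
λ₂ = λ₁ + Δλ = 137.966°.
The forward bearing on arrival equals the back-azimuth from the destination plus 180°.
Back-azimuth from P₂ (-48.522°, 137.966°) to P₁ (-50.097°, 141.261°), with Δλ' = λ₁ − λ₂ = 3.295°: atan2( sin Δλ' cos φ₁ , cos φ₂ sin φ₁ − sin φ₂ cos φ₁ cos Δλ' ) = 127.499°.
Final bearing = (127.499° + 180°) mod 360° = 307.499°.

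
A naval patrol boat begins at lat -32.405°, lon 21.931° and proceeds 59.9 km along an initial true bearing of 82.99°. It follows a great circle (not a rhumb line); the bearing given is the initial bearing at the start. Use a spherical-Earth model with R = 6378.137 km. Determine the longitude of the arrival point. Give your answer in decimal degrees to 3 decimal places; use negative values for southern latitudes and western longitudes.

Angular distance δ = d/R = 59.9 / 6378.137 = 0.009391 rad.
With φ₁ = -32.405° = -0.565574 rad and θ = 82.99° = 1.448449 rad:
Applying the spherical law of cosines for sides, sin φ₂ = sin φ₁ cos δ + cos φ₁ sin δ cos θ = -0.534909, so φ₂ = -32.338°.
Δλ = atan2( sin θ sin δ cos φ₁ , cos δ − sin φ₁ sin φ₂ ) = atan2(0.007870, 0.713298) = 0.011032 rad = 0.632°.
λ₂ = λ₁ + Δλ = 22.563°.

longitude 22.563°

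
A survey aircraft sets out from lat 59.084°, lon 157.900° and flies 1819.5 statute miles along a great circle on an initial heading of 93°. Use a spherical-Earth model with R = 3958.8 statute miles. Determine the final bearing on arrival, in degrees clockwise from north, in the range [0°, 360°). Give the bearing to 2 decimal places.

final bearing 128.26°

Central angle δ = d/R = 0.459609 rad.
With φ₁ = 59.084° = 1.031210 rad and θ = 93° = 1.623156 rad:
Destination latitude: φ₂ = arcsin( sin φ₁ cos δ + cos φ₁ sin δ cos θ ) = arcsin(0.756964) = 49.197°.
Then Δλ = atan2(0.227600, 0.246811) = 0.744926 rad, from sin θ sin δ cos φ₁ over cos δ − sin φ₁ sin φ₂.
λ₂ = 157.900° + 42.681° = 200.581°, normalized to (−180°, 180°] → -159.419°.
The forward bearing on arrival equals the back-azimuth from the destination plus 180°.
Back-azimuth from P₂ (49.20°, -159.42°) to P₁ (59.08°, 157.90°), with Δλ' = λ₁ − λ₂ = 317.32°: atan2( sin Δλ' cos φ₁ , cos φ₂ sin φ₁ − sin φ₂ cos φ₁ cos Δλ' ) = 308.26°.
Final bearing = (308.26° + 180°) mod 360° = 128.26°.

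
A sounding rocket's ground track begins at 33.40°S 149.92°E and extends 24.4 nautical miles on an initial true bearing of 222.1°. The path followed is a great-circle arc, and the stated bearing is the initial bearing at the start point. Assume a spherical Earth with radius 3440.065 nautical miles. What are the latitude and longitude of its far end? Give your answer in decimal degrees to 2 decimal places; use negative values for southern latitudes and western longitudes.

latitude -33.70°, longitude 149.59°

Central angle δ = d/R = 0.007093 rad.
With φ₁ = -33.40° = -0.582940 rad and θ = 222.1° = 3.876376 rad:
sin φ₂ = sin φ₁ cos δ + cos φ₁ sin δ cos θ = (-0.550481)(0.999975) + (0.834848)(0.007093)(-0.741976) = -0.554860
φ₂ = asin(-0.554860) = -0.588195 rad = -33.70°.
For the longitude increment, Δλ = atan2( sin θ sin δ cos φ₁, cos δ − sin φ₁ sin φ₂ ) = atan2(-0.003970, 0.694535) = -0.33°.
λ₂ = λ₁ + Δλ = 149.59°.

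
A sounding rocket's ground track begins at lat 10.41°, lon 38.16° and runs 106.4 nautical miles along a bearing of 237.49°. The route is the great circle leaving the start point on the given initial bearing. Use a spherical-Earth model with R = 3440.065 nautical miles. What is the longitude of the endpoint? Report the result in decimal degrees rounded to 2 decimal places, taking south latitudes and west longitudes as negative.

longitude 36.65°

Angular distance δ = d/R = 106.4 / 3440.065 = 0.030930 rad.
With φ₁ = 10.41° = 0.181689 rad and θ = 237.49° = 4.144982 rad:
sin φ₂ = sin φ₁ cos δ + cos φ₁ sin δ cos θ = (0.180691)(0.999522) + (0.983540)(0.030925)(-0.537447) = 0.164258
φ₂ = asin(0.164258) = 0.165005 rad = 9.45°.
For the longitude increment, Δλ = atan2( sin θ sin δ cos φ₁, cos δ − sin φ₁ sin φ₂ ) = atan2(-0.025649, 0.969842) = -1.51°.
Hence λ₂ = 38.16° + -1.51° = 36.65°.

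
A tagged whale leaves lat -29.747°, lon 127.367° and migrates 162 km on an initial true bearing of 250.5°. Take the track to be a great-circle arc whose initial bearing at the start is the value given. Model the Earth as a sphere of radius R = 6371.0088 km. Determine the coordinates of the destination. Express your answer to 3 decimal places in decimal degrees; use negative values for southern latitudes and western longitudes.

latitude -30.224°, longitude 125.778°

Angular distance δ = d/R = 162 / 6371.0088 = 0.025428 rad.
Converting: φ₁ = -0.519183 rad, θ = 4.372050 rad.
Destination latitude: φ₂ = arcsin( sin φ₁ cos δ + cos φ₁ sin δ cos θ ) = arcsin(-0.503379) = -30.224°.
Then Δλ = atan2(-0.020808, 0.749915) = -0.027741 rad, from sin θ sin δ cos φ₁ over cos δ − sin φ₁ sin φ₂.
λ₂ = λ₁ + Δλ = 125.778°.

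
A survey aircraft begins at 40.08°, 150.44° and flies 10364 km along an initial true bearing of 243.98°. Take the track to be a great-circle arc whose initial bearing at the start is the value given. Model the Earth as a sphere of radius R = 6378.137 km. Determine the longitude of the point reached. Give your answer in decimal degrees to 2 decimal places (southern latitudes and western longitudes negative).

longitude 75.45°

Angular distance δ = d/R = 10364 / 6378.137 = 1.624926 rad.
Converting: φ₁ = 0.699528 rad, θ = 4.258254 rad.
Applying the spherical law of cosines for sides, sin φ₂ = sin φ₁ cos δ + cos φ₁ sin δ cos θ = -0.370001, so φ₂ = -21.72°.
Δλ = atan2( sin θ sin δ cos φ₁ , cos δ − sin φ₁ sin φ₂ ) = atan2(-0.686585, 0.184124) = -1.308787 rad = -74.99°.
λ₂ = λ₁ + Δλ = 75.45°.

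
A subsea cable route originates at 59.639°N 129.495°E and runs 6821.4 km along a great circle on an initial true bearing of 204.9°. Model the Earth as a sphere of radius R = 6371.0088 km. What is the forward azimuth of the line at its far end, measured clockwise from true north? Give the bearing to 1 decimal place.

Angular distance δ = d/R = 6821.4 / 6371.0088 = 1.070694 rad.
Converting: φ₁ = 1.040897 rad, θ = 3.576180 rad.
sin φ₂ = sin φ₁ cos δ + cos φ₁ sin δ cos θ = (0.862858)(0.479515) + (0.505447)(0.877533)(-0.907044) = 0.011438
φ₂ = asin(0.011438) = 0.011438 rad = 0.655°.
Then Δλ = atan2(-0.186749, 0.469646) = -0.378468 rad, from sin θ sin δ cos φ₁ over cos δ − sin φ₁ sin φ₂.
Hence λ₂ = 129.495° + -21.685° = 107.810°.
The forward bearing on arrival equals the back-azimuth from the destination plus 180°.
Back-azimuth from P₂ (0.7°, 107.8°) to P₁ (59.6°, 129.5°), with Δλ' = λ₁ − λ₂ = 21.7°: atan2( sin Δλ' cos φ₁ , cos φ₂ sin φ₁ − sin φ₂ cos φ₁ cos Δλ' ) = 12.3°.
Final bearing = (12.3° + 180°) mod 360° = 192.3°.

final bearing 192.3°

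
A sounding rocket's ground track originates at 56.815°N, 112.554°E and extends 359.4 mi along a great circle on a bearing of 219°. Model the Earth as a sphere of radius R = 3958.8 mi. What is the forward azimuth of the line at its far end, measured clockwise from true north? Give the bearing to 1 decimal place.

Angular distance δ = d/R = 359.4 / 3958.8 = 0.090785 rad.
Converting: φ₁ = 0.991609 rad, θ = 3.822271 rad.
sin φ₂ = sin φ₁ cos δ + cos φ₁ sin δ cos θ = (0.836908)(0.995882) + (0.547344)(0.090660)(-0.777146) = 0.794897
φ₂ = asin(0.794897) = 0.918838 rad = 52.646°.
Then Δλ = atan2(-0.031228, 0.330626) = -0.094173 rad, from sin θ sin δ cos φ₁ over cos δ − sin φ₁ sin φ₂.
λ₂ = 112.554° + -5.396° = 107.158°.
The forward bearing on arrival equals the back-azimuth from the destination plus 180°.
Back-azimuth from P₂ (52.6°, 107.2°) to P₁ (56.8°, 112.6°), with Δλ' = λ₁ − λ₂ = 5.4°: atan2( sin Δλ' cos φ₁ , cos φ₂ sin φ₁ − sin φ₂ cos φ₁ cos Δλ' ) = 34.6°.
Final bearing = (34.6° + 180°) mod 360° = 214.6°.

final bearing 214.6°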